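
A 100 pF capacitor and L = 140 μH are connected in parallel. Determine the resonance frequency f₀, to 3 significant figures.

1.35 MHz

ω₀ = 1/√(LC) = 1/√(0.00014 × 1e-10) = 8.452e+06 rad/s
f₀ = ω₀/(2π) = 1.35 MHz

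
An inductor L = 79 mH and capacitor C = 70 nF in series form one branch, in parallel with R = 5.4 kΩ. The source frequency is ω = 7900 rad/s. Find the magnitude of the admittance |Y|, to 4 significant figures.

864.5 μS

X_L = ωL = 624.1 Ω
X_C = 1/(ωC) = 1808 Ω
Branch 1: Z₁ = R = 5400 Ω
Branch 2 (series LC): Z₂ = j(X_L − X_C) = −j1184 Ω
Parallel: Z = Z₁Z₂/(Z₁+Z₂), |Z| = 1157 Ω, ∠Z = -77.63°
|Y| = 1/|Z| = 864.5 μS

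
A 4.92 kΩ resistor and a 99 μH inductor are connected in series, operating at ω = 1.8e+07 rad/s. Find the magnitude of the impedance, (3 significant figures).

X_L = ωL = 1780 Ω
Z = 4920 + j1780 Ω
|Z| = √(4920² + 1780²) = 5230 Ω

5230 Ω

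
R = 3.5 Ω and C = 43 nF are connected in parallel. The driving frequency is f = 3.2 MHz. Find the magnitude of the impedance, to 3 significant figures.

1.10 Ω

ω = 2πf = 2.011e+07 rad/s
X_C = 1/(ωC) = 1.16 Ω
Parallel: admittances add. Y = 1/R + jωC
Y = (0.286 + j0.865) S
|Y| = 0.911 S → |Z| = 1/|Y| = 1.10 Ω, ∠Z = −∠Y = -71.7°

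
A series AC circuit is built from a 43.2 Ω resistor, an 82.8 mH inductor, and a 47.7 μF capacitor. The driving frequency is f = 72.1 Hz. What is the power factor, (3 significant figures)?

ω = 2πf = 453.0 rad/s
X_L = ωL = 37.5 Ω
X_C = 1/(ωC) = 46.3 Ω
Net reactance X = X_L − X_C = -8.77 Ω
Z = 43.2 − j8.77 Ω
|Z| = √(43.2² + 8.77²) = 44.1 Ω
∠Z = arctan(-8.77/43.2) = -11.5°
cos φ = cos(-11.5°) = 0.980

0.980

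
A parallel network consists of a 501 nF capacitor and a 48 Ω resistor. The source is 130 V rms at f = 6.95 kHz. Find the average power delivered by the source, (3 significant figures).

352 W

ω = 2πf = 43670 rad/s
X_C = 1/(ωC) = 45.7 Ω
Parallel: admittances add. Y = 1/R + jωC
Y = (0.0208 + j0.0219) S
|Y| = 0.0302 S → |Z| = 1/|Y| = 33.1 Ω, ∠Z = −∠Y = -46.4°
I = V/|Z| = 3.93 A
P = VI cos φ = 130 × 3.93 × cos(-46.4°) = 352 W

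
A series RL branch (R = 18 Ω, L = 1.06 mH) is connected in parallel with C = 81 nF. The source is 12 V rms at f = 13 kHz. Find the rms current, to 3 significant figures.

ω = 2πf = 81680 rad/s
X_L = ωL = 86.6 Ω
X_C = 1/(ωC) = 151 Ω
Branch 1 (R+jX_L): Z₁ = 18.0 + j86.6 Ω, |Z₁| = 88.4 Ω
Branch 2 (−jX_C): Z₂ = −j151 Ω
Parallel: Z = Z₁Z₂/(Z₁+Z₂), |Z| = 199 Ω, ∠Z = 62.7°
I = V/|Z| = 12/199 = 60.2 mA

60.2 mA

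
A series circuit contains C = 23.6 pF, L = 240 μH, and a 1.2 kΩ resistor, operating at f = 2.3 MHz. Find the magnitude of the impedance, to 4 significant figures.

ω = 2πf = 1.445e+07 rad/s
X_L = ωL = 3468 Ω
X_C = 1/(ωC) = 2932 Ω
Net reactance X = X_L − X_C = 536.2 Ω
Z = 1200 + j536.2 Ω
|Z| = √(1200² + 536.2²) = 1314 Ω

1314 Ω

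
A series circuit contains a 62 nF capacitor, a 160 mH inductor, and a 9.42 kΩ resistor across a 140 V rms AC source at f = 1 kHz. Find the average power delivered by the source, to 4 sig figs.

2.025 W

ω = 2πf = 6283 rad/s
X_L = ωL = 1005 Ω
X_C = 1/(ωC) = 2567 Ω
Net reactance X = X_L − X_C = -1562 Ω
Z = 9420 − j1562 Ω
|Z| = √(9420² + 1562²) = 9549 Ω
∠Z = arctan(-1562/9420) = -9.413°
I = V/|Z| = 14.66 mA
P = VI cos φ = 140 × 0.01466 × cos(-9.413°) = 2.025 W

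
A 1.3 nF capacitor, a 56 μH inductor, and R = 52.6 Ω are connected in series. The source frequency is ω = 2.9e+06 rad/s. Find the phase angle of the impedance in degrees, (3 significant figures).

X_L = ωL = 162 Ω
X_C = 1/(ωC) = 265 Ω
Net reactance X = X_L − X_C = -103 Ω
Z = 52.6 − j103 Ω
|Z| = √(52.6² + 103²) = 116 Ω
∠Z = arctan(-103/52.6) = -62.9°

-62.9°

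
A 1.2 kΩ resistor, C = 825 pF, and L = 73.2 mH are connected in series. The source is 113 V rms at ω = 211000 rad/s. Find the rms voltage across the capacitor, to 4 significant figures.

X_L = ωL = 15450 Ω
X_C = 1/(ωC) = 5745 Ω
Net reactance X = X_L − X_C = 9701 Ω
Z = 1200 + j9701 Ω
|Z| = √(1200² + 9701²) = 9774 Ω
I = V/|Z| = 11.56 mA
V_C = I·|Z_C| = 0.01156 × 5745 = 66.41 V

66.41 V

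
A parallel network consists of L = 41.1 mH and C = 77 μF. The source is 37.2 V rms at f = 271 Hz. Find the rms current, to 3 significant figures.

ω = 2πf = 1703 rad/s
X_L = ωL = 70.0 Ω
X_C = 1/(ωC) = 7.63 Ω
Parallel: admittances add. Y = 1/(jωL) + jωC
Y = (0 + j0.117) S
|Y| = 0.117 S → |Z| = 1/|Y| = 8.56 Ω, ∠Z = −∠Y = -90.0°
I = V/|Z| = 37.2/8.56 = 4.35 A

4.35 A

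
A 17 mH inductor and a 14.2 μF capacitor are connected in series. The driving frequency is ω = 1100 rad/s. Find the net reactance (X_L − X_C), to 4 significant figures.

-45.32 Ω

X_L = ωL = 18.70 Ω
X_C = 1/(ωC) = 64.02 Ω
X = 18.70 − 64.02 = -45.32 Ω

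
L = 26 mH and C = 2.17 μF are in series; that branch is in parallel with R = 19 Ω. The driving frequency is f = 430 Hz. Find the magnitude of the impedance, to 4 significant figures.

ω = 2πf = 2702 rad/s
X_L = ωL = 70.25 Ω
X_C = 1/(ωC) = 170.6 Ω
Branch 1: Z₁ = R = 19.00 Ω
Branch 2 (series LC): Z₂ = j(X_L − X_C) = −j100.3 Ω
Parallel: Z = Z₁Z₂/(Z₁+Z₂), |Z| = 18.67 Ω, ∠Z = -10.72°

18.67 Ω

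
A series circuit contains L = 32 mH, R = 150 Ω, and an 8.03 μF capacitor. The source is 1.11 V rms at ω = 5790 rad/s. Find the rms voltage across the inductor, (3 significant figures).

0.926 V

X_L = ωL = 185 Ω
X_C = 1/(ωC) = 21.5 Ω
Net reactance X = X_L − X_C = 164 Ω
Z = 150 + j164 Ω
|Z| = √(150² + 164²) = 222 Ω
I = V/|Z| = 5.00 mA
V_L = I·|Z_L| = 0.00500 × 185 = 0.926 V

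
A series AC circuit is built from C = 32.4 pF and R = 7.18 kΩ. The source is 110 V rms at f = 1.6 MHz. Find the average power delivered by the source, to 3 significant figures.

ω = 2πf = 1.005e+07 rad/s
X_C = 1/(ωC) = 3070 Ω
Z = 7180 − j3070 Ω
|Z| = √(7180² + 3070²) = 7810 Ω
∠Z = arctan(-3070/7180) = -23.2°
I = V/|Z| = 14.1 mA
P = VI cos φ = 110 × 0.0141 × cos(-23.2°) = 1.42 W

1.42 W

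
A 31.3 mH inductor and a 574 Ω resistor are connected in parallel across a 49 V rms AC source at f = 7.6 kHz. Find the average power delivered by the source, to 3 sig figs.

ω = 2πf = 47750 rad/s
X_L = ωL = 1490 Ω
Parallel: admittances add. Y = 1/R + 1/(jωL)
Y = (0.00174 − j0.000669) S
|Y| = 0.00187 S → |Z| = 1/|Y| = 536 Ω, ∠Z = −∠Y = 21.0°
I = V/|Z| = 91.4 mA
P = VI cos φ = 49 × 0.0914 × cos(21.0°) = 4.18 W

4.18 W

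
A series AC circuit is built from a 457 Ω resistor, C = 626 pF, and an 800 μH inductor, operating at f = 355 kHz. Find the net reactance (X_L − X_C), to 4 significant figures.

1068 Ω

ω = 2πf = 2.231e+06 rad/s
X_L = ωL = 1784 Ω
X_C = 1/(ωC) = 716.2 Ω
X = 1784 − 716.2 = 1068 Ω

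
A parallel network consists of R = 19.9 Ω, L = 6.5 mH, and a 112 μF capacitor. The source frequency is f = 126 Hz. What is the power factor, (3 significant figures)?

0.429

ω = 2πf = 791.7 rad/s
X_L = ωL = 5.15 Ω
X_C = 1/(ωC) = 11.3 Ω
Parallel: admittances add. Y = 1/R + 1/(jωL) + jωC
Y = (0.0503 − j0.106) S
|Y| = 0.117 S → |Z| = 1/|Y| = 8.55 Ω, ∠Z = −∠Y = 64.6°
cos φ = cos(64.6°) = 0.429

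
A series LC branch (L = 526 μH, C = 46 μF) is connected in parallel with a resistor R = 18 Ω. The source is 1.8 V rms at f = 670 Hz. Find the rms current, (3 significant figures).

ω = 2πf = 4210 rad/s
X_L = ωL = 2.21 Ω
X_C = 1/(ωC) = 5.16 Ω
Branch 1: Z₁ = R = 18.0 Ω
Branch 2 (series LC): Z₂ = j(X_L − X_C) = −j2.95 Ω
Parallel: Z = Z₁Z₂/(Z₁+Z₂), |Z| = 2.91 Ω, ∠Z = -80.7°
I = V/|Z| = 1.8/2.91 = 618 mA

618 mA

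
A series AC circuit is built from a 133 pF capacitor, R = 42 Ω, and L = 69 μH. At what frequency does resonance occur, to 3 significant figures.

1.66 MHz

ω₀ = 1/√(LC) = 1/√(6.9e-05 × 1.33e-10) = 1.044e+07 rad/s
f₀ = ω₀/(2π) = 1.66 MHz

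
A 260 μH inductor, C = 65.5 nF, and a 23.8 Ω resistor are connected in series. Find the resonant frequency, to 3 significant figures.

38.6 kHz

ω₀ = 1/√(LC) = 1/√(0.00026 × 6.55e-08) = 242300 rad/s
f₀ = ω₀/(2π) = 38.6 kHz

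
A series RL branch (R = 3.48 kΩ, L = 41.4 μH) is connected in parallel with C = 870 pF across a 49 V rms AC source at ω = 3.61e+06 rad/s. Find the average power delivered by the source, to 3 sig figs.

X_L = ωL = 149 Ω
X_C = 1/(ωC) = 318 Ω
Branch 1 (R+jX_L): Z₁ = 3480 + j149 Ω, |Z₁| = 3480 Ω
Branch 2 (−jX_C): Z₂ = −j318 Ω
Parallel: Z = Z₁Z₂/(Z₁+Z₂), |Z| = 318 Ω, ∠Z = -84.8°
I = V/|Z| = 154 mA
P = VI cos φ = 49 × 0.154 × cos(-84.8°) = 689 mW

689 mW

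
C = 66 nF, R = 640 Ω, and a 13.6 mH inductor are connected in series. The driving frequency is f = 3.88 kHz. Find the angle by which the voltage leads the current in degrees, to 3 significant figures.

-24.4°

ω = 2πf = 24380 rad/s
X_L = ωL = 332 Ω
X_C = 1/(ωC) = 622 Ω
Net reactance X = X_L − X_C = -290 Ω
Z = 640 − j290 Ω
|Z| = √(640² + 290²) = 703 Ω
∠Z = arctan(-290/640) = -24.4°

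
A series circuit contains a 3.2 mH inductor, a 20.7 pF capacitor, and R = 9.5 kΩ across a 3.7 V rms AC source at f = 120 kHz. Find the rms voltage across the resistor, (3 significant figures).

ω = 2πf = 754000 rad/s
X_L = ωL = 2410 Ω
X_C = 1/(ωC) = 64100 Ω
Net reactance X = X_L − X_C = -61700 Ω
Z = 9500 − j61700 Ω
|Z| = √(9500² + 61700²) = 62400 Ω
I = V/|Z| = 59.3 μA
V_R = I·|Z_R| = 5.93e-05 × 9500 = 0.563 V

0.563 V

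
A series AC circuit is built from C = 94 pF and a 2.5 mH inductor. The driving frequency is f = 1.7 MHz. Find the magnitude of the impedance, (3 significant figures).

25700 Ω

ω = 2πf = 1.068e+07 rad/s
X_L = ωL = 26700 Ω
X_C = 1/(ωC) = 996 Ω
Net reactance X = X_L − X_C = 25700 Ω
Z = j25700 Ω
|Z| = √(0² + 25700²) = 25700 Ω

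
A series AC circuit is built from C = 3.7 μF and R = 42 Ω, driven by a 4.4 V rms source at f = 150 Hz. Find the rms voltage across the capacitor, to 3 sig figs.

ω = 2πf = 942.5 rad/s
X_C = 1/(ωC) = 287 Ω
Z = 42.0 − j287 Ω
|Z| = √(42.0² + 287²) = 290 Ω
I = V/|Z| = 15.2 mA
V_C = I·|Z_C| = 0.0152 × 287 = 4.35 V

4.35 V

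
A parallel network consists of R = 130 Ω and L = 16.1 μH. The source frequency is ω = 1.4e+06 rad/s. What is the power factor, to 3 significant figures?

X_L = ωL = 22.5 Ω
Parallel: admittances add. Y = 1/R + 1/(jωL)
Y = (0.00769 − j0.0444) S
|Y| = 0.0450 S → |Z| = 1/|Y| = 22.2 Ω, ∠Z = −∠Y = 80.2°
cos φ = cos(80.2°) = 0.171

0.171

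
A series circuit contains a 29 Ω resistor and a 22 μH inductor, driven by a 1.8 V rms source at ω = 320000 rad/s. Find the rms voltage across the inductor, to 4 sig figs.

X_L = ωL = 7.040 Ω
Z = 29.00 + j7.040 Ω
|Z| = √(29.00² + 7.040²) = 29.84 Ω
I = V/|Z| = 60.32 mA
V_L = I·|Z_L| = 0.06032 × 7.040 = 0.4246 V

0.4246 V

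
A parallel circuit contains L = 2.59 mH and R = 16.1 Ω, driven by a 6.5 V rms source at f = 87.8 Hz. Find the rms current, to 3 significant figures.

ω = 2πf = 551.7 rad/s
X_L = ωL = 1.43 Ω
Parallel: admittances add. Y = 1/R + 1/(jωL)
Y = (0.0621 − j0.700) S
|Y| = 0.703 S → |Z| = 1/|Y| = 1.42 Ω, ∠Z = −∠Y = 84.9°
I = V/|Z| = 6.5/1.42 = 4.57 A

4.57 A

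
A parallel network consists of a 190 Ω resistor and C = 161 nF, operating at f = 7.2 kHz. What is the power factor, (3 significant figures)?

0.586

ω = 2πf = 45240 rad/s
X_C = 1/(ωC) = 137 Ω
Parallel: admittances add. Y = 1/R + jωC
Y = (0.00526 + j0.00728) S
|Y| = 0.00899 S → |Z| = 1/|Y| = 111 Ω, ∠Z = −∠Y = -54.1°
cos φ = cos(-54.1°) = 0.586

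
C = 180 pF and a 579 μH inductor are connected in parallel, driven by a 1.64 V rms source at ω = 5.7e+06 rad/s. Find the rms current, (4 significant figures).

1.186 mA

X_L = ωL = 3300 Ω
X_C = 1/(ωC) = 974.7 Ω
Parallel: admittances add. Y = 1/(jωL) + jωC
Y = (0 + j0.0007230) S
|Y| = 0.0007230 S → |Z| = 1/|Y| = 1383 Ω, ∠Z = −∠Y = -90.00°
I = V/|Z| = 1.64/1383 = 1.186 mA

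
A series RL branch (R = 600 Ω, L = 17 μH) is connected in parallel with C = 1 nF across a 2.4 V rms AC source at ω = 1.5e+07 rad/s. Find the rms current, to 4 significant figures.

34.73 mA

X_L = ωL = 255.0 Ω
X_C = 1/(ωC) = 66.67 Ω
Branch 1 (R+jX_L): Z₁ = 600.0 + j255.0 Ω, |Z₁| = 651.9 Ω
Branch 2 (−jX_C): Z₂ = −j66.67 Ω
Parallel: Z = Z₁Z₂/(Z₁+Z₂), |Z| = 69.11 Ω, ∠Z = -84.40°
I = V/|Z| = 2.4/69.11 = 34.73 mA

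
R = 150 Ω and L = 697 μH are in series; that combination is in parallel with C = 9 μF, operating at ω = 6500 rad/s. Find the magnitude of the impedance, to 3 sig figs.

17.0 Ω

X_L = ωL = 4.53 Ω
X_C = 1/(ωC) = 17.1 Ω
Branch 1 (R+jX_L): Z₁ = 150 + j4.53 Ω, |Z₁| = 150 Ω
Branch 2 (−jX_C): Z₂ = −j17.1 Ω
Parallel: Z = Z₁Z₂/(Z₁+Z₂), |Z| = 17.0 Ω, ∠Z = -83.5°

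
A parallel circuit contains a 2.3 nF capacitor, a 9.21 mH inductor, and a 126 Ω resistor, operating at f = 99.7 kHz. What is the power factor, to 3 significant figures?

ω = 2πf = 626400 rad/s
X_L = ωL = 5770 Ω
X_C = 1/(ωC) = 694 Ω
Parallel: admittances add. Y = 1/R + 1/(jωL) + jωC
Y = (0.00794 + j0.00127) S
|Y| = 0.00804 S → |Z| = 1/|Y| = 124 Ω, ∠Z = −∠Y = -9.07°
cos φ = cos(-9.07°) = 0.987

0.987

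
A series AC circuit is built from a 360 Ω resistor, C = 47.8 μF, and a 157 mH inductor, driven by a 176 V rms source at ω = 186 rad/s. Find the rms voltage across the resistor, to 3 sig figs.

X_L = ωL = 29.2 Ω
X_C = 1/(ωC) = 112 Ω
Net reactance X = X_L − X_C = -83.3 Ω
Z = 360 − j83.3 Ω
|Z| = √(360² + 83.3²) = 370 Ω
I = V/|Z| = 476 mA
V_R = I·|Z_R| = 0.476 × 360 = 171 V

171 V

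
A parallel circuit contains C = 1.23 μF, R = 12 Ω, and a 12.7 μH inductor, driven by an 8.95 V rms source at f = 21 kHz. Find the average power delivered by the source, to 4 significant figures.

ω = 2πf = 131900 rad/s
X_L = ωL = 1.676 Ω
X_C = 1/(ωC) = 6.162 Ω
Parallel: admittances add. Y = 1/R + 1/(jωL) + jωC
Y = (0.08333 − j0.4345) S
|Y| = 0.4424 S → |Z| = 1/|Y| = 2.260 Ω, ∠Z = −∠Y = 79.14°
I = V/|Z| = 3.959 A
P = VI cos φ = 8.95 × 3.959 × cos(79.14°) = 6.675 W

6.675 W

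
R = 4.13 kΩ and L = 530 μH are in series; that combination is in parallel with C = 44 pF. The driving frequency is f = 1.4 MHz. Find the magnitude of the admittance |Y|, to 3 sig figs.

287 μS

ω = 2πf = 8.796e+06 rad/s
X_L = ωL = 4660 Ω
X_C = 1/(ωC) = 2580 Ω
Branch 1 (R+jX_L): Z₁ = 4130 + j4660 Ω, |Z₁| = 6230 Ω
Branch 2 (−jX_C): Z₂ = −j2580 Ω
Parallel: Z = Z₁Z₂/(Z₁+Z₂), |Z| = 3480 Ω, ∠Z = -68.3°
|Y| = 1/|Z| = 287 μS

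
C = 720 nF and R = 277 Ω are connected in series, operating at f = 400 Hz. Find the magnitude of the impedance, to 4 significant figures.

618.2 Ω

ω = 2πf = 2513 rad/s
X_C = 1/(ωC) = 552.6 Ω
Z = 277.0 − j552.6 Ω
|Z| = √(277.0² + 552.6²) = 618.2 Ω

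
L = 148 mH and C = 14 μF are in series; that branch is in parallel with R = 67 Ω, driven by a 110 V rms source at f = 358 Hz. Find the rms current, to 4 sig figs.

1.682 A

ω = 2πf = 2249 rad/s
X_L = ωL = 332.9 Ω
X_C = 1/(ωC) = 31.75 Ω
Branch 1: Z₁ = R = 67.00 Ω
Branch 2 (series LC): Z₂ = j(X_L − X_C) = j301.2 Ω
Parallel: Z = Z₁Z₂/(Z₁+Z₂), |Z| = 65.40 Ω, ∠Z = 12.54°
I = V/|Z| = 110/65.40 = 1.682 A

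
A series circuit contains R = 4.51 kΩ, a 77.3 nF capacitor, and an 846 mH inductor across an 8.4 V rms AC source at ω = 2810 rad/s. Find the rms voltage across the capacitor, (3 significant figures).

X_L = ωL = 2380 Ω
X_C = 1/(ωC) = 4600 Ω
Net reactance X = X_L − X_C = -2230 Ω
Z = 4510 − j2230 Ω
|Z| = √(4510² + 2230²) = 5030 Ω
I = V/|Z| = 1.67 mA
V_C = I·|Z_C| = 0.00167 × 4600 = 7.69 V

7.69 V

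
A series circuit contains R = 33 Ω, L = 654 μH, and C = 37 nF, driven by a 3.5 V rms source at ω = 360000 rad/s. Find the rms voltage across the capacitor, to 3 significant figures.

X_L = ωL = 235 Ω
X_C = 1/(ωC) = 75.1 Ω
Net reactance X = X_L − X_C = 160 Ω
Z = 33.0 + j160 Ω
|Z| = √(33.0² + 160²) = 164 Ω
I = V/|Z| = 21.4 mA
V_C = I·|Z_C| = 0.0214 × 75.1 = 1.60 V

1.60 V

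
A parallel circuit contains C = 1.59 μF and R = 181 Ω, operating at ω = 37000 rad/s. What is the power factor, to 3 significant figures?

X_C = 1/(ωC) = 17.0 Ω
Parallel: admittances add. Y = 1/R + jωC
Y = (0.00552 + j0.0588) S
|Y| = 0.0591 S → |Z| = 1/|Y| = 16.9 Ω, ∠Z = −∠Y = -84.6°
cos φ = cos(-84.6°) = 0.0935

0.0935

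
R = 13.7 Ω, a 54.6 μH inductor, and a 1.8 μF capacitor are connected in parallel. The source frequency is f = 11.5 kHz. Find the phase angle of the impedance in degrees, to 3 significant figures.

ω = 2πf = 72260 rad/s
X_L = ωL = 3.95 Ω
X_C = 1/(ωC) = 7.69 Ω
Parallel: admittances add. Y = 1/R + 1/(jωL) + jωC
Y = (0.0730 − j0.123) S
|Y| = 0.143 S → |Z| = 1/|Y| = 6.97 Ω, ∠Z = −∠Y = 59.4°

59.4°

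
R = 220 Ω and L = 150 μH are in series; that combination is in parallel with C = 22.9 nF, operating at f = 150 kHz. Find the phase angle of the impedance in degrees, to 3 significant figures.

-80.6°

ω = 2πf = 942500 rad/s
X_L = ωL = 141 Ω
X_C = 1/(ωC) = 46.3 Ω
Branch 1 (R+jX_L): Z₁ = 220 + j141 Ω, |Z₁| = 262 Ω
Branch 2 (−jX_C): Z₂ = −j46.3 Ω
Parallel: Z = Z₁Z₂/(Z₁+Z₂), |Z| = 50.6 Ω, ∠Z = -80.6°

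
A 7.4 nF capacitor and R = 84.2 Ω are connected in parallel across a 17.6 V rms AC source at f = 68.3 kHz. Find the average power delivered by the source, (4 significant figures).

3.679 W

ω = 2πf = 429100 rad/s
X_C = 1/(ωC) = 314.9 Ω
Parallel: admittances add. Y = 1/R + jωC
Y = (0.01188 + j0.003176) S
|Y| = 0.01229 S → |Z| = 1/|Y| = 81.34 Ω, ∠Z = −∠Y = -14.97°
I = V/|Z| = 216.4 mA
P = VI cos φ = 17.6 × 0.2164 × cos(-14.97°) = 3.679 W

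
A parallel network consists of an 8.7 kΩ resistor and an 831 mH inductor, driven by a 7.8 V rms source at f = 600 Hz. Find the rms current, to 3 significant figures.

ω = 2πf = 3770 rad/s
X_L = ωL = 3130 Ω
Parallel: admittances add. Y = 1/R + 1/(jωL)
Y = (0.000115 − j0.000319) S
|Y| = 0.000339 S → |Z| = 1/|Y| = 2950 Ω, ∠Z = −∠Y = 70.2°
I = V/|Z| = 7.8/2950 = 2.65 mA

2.65 mA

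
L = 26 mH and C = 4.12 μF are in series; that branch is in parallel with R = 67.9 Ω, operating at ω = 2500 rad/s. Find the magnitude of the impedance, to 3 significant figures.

X_L = ωL = 65.0 Ω
X_C = 1/(ωC) = 97.1 Ω
Branch 1: Z₁ = R = 67.9 Ω
Branch 2 (series LC): Z₂ = j(X_L − X_C) = −j32.1 Ω
Parallel: Z = Z₁Z₂/(Z₁+Z₂), |Z| = 29.0 Ω, ∠Z = -64.7°

29.0 Ω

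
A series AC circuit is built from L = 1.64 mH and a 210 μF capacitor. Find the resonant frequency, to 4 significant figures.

271.2 Hz

ω₀ = 1/√(LC) = 1/√(0.00164 × 0.00021) = 1704 rad/s
f₀ = ω₀/(2π) = 271.2 Hz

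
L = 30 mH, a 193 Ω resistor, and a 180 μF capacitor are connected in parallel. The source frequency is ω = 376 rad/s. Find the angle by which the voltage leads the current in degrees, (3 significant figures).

76.1°

X_L = ωL = 11.3 Ω
X_C = 1/(ωC) = 14.8 Ω
Parallel: admittances add. Y = 1/R + 1/(jωL) + jωC
Y = (0.00518 − j0.0210) S
|Y| = 0.0216 S → |Z| = 1/|Y| = 46.3 Ω, ∠Z = −∠Y = 76.1°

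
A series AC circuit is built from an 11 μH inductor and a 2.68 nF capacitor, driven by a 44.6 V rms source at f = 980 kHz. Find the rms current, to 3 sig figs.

ω = 2πf = 6.158e+06 rad/s
X_L = ωL = 67.7 Ω
X_C = 1/(ωC) = 60.6 Ω
Net reactance X = X_L − X_C = 7.13 Ω
Z = j7.13 Ω
|Z| = √(0² + 7.13²) = 7.13 Ω
I = V/|Z| = 44.6/7.13 = 6.25 A

6.25 A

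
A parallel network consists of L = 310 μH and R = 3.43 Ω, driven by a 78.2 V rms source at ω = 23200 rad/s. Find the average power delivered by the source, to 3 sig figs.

X_L = ωL = 7.19 Ω
Parallel: admittances add. Y = 1/R + 1/(jωL)
Y = (0.292 − j0.139) S
|Y| = 0.323 S → |Z| = 1/|Y| = 3.10 Ω, ∠Z = −∠Y = 25.5°
I = V/|Z| = 25.3 A
P = VI cos φ = 78.2 × 25.3 × cos(25.5°) = 1.78 kW

1.78 kW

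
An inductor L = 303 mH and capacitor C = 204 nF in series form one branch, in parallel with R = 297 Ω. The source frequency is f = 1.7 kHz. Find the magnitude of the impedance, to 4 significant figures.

295.3 Ω

ω = 2πf = 10680 rad/s
X_L = ωL = 3236 Ω
X_C = 1/(ωC) = 458.9 Ω
Branch 1: Z₁ = R = 297.0 Ω
Branch 2 (series LC): Z₂ = j(X_L − X_C) = j2778 Ω
Parallel: Z = Z₁Z₂/(Z₁+Z₂), |Z| = 295.3 Ω, ∠Z = 6.103°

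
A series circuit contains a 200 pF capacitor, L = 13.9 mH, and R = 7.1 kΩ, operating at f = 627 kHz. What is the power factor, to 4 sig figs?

0.1316

ω = 2πf = 3.94e+06 rad/s
X_L = ωL = 54760 Ω
X_C = 1/(ωC) = 1269 Ω
Net reactance X = X_L − X_C = 53490 Ω
Z = 7100 + j53490 Ω
|Z| = √(7100² + 53490²) = 53960 Ω
∠Z = arctan(53490/7100) = 82.44°
cos φ = cos(82.44°) = 0.1316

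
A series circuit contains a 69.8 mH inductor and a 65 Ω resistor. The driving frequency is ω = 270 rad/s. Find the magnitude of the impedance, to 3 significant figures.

X_L = ωL = 18.8 Ω
Z = 65.0 + j18.8 Ω
|Z| = √(65.0² + 18.8²) = 67.7 Ω

67.7 Ω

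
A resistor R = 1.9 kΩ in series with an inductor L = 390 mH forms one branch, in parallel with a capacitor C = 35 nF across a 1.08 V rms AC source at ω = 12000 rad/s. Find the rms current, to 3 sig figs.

268 μA

X_L = ωL = 4680 Ω
X_C = 1/(ωC) = 2380 Ω
Branch 1 (R+jX_L): Z₁ = 1900 + j4680 Ω, |Z₁| = 5050 Ω
Branch 2 (−jX_C): Z₂ = −j2380 Ω
Parallel: Z = Z₁Z₂/(Z₁+Z₂), |Z| = 4030 Ω, ∠Z = -72.5°
I = V/|Z| = 1.08/4030 = 268 μA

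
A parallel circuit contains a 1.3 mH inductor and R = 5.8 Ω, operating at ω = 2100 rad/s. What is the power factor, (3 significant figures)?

0.426

X_L = ωL = 2.73 Ω
Parallel: admittances add. Y = 1/R + 1/(jωL)
Y = (0.172 − j0.366) S
|Y| = 0.405 S → |Z| = 1/|Y| = 2.47 Ω, ∠Z = −∠Y = 64.8°
cos φ = cos(64.8°) = 0.426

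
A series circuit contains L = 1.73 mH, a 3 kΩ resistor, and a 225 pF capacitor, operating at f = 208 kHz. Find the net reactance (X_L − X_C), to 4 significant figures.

ω = 2πf = 1.307e+06 rad/s
X_L = ωL = 2261 Ω
X_C = 1/(ωC) = 3401 Ω
X = 2261 − 3401 = -1140 Ω

-1140 Ω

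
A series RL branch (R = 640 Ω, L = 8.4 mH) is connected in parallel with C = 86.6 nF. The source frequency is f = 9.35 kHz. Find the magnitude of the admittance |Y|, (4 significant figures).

4.441 mS

ω = 2πf = 58750 rad/s
X_L = ωL = 493.5 Ω
X_C = 1/(ωC) = 196.6 Ω
Branch 1 (R+jX_L): Z₁ = 640.0 + j493.5 Ω, |Z₁| = 808.2 Ω
Branch 2 (−jX_C): Z₂ = −j196.6 Ω
Parallel: Z = Z₁Z₂/(Z₁+Z₂), |Z| = 225.2 Ω, ∠Z = -77.25°
|Y| = 1/|Z| = 4.441 mS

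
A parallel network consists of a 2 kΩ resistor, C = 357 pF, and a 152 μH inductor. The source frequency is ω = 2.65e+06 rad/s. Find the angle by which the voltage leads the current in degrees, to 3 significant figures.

72.0°

X_L = ωL = 403 Ω
X_C = 1/(ωC) = 1060 Ω
Parallel: admittances add. Y = 1/R + 1/(jωL) + jωC
Y = (0.000500 − j0.00154) S
|Y| = 0.00162 S → |Z| = 1/|Y| = 619 Ω, ∠Z = −∠Y = 72.0°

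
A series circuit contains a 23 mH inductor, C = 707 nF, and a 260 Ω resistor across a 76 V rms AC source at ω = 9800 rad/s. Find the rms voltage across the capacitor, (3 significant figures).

X_L = ωL = 225 Ω
X_C = 1/(ωC) = 144 Ω
Net reactance X = X_L − X_C = 81.1 Ω
Z = 260 + j81.1 Ω
|Z| = √(260² + 81.1²) = 272 Ω
I = V/|Z| = 279 mA
V_C = I·|Z_C| = 0.279 × 144 = 40.3 V

40.3 V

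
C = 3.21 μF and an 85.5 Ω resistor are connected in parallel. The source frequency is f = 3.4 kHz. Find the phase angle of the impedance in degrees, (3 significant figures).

-80.3°

ω = 2πf = 21360 rad/s
X_C = 1/(ωC) = 14.6 Ω
Parallel: admittances add. Y = 1/R + jωC
Y = (0.0117 + j0.0686) S
|Y| = 0.0696 S → |Z| = 1/|Y| = 14.4 Ω, ∠Z = −∠Y = -80.3°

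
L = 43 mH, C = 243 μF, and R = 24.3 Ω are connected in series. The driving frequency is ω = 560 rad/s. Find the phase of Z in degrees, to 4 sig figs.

34.55°

X_L = ωL = 24.08 Ω
X_C = 1/(ωC) = 7.349 Ω
Net reactance X = X_L − X_C = 16.73 Ω
Z = 24.30 + j16.73 Ω
|Z| = √(24.30² + 16.73²) = 29.50 Ω
∠Z = arctan(16.73/24.30) = 34.55°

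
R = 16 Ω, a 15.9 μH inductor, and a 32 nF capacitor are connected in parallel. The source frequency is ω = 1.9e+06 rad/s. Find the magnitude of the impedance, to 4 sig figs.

X_L = ωL = 30.21 Ω
X_C = 1/(ωC) = 16.45 Ω
Parallel: admittances add. Y = 1/R + 1/(jωL) + jωC
Y = (0.06250 + j0.02770) S
|Y| = 0.06836 S → |Z| = 1/|Y| = 14.63 Ω, ∠Z = −∠Y = -23.90°

14.63 Ω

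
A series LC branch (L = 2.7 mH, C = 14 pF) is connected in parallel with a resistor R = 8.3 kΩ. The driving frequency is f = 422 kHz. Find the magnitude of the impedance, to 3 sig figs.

7650 Ω

ω = 2πf = 2.652e+06 rad/s
X_L = ωL = 7160 Ω
X_C = 1/(ωC) = 26900 Ω
Branch 1: Z₁ = R = 8300 Ω
Branch 2 (series LC): Z₂ = j(X_L − X_C) = −j19800 Ω
Parallel: Z = Z₁Z₂/(Z₁+Z₂), |Z| = 7650 Ω, ∠Z = -22.8°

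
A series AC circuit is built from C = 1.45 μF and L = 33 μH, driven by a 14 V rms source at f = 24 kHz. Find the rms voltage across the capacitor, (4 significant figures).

158.9 V

ω = 2πf = 150800 rad/s
X_L = ωL = 4.976 Ω
X_C = 1/(ωC) = 4.573 Ω
Net reactance X = X_L − X_C = 0.4029 Ω
Z = j0.4029 Ω
|Z| = √(0² + 0.4029²) = 0.4029 Ω
I = V/|Z| = 34.75 A
V_C = I·|Z_C| = 34.75 × 4.573 = 158.9 V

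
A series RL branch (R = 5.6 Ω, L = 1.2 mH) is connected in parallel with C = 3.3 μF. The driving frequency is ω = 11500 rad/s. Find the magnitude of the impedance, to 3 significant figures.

X_L = ωL = 13.8 Ω
X_C = 1/(ωC) = 26.4 Ω
Branch 1 (R+jX_L): Z₁ = 5.60 + j13.8 Ω, |Z₁| = 14.9 Ω
Branch 2 (−jX_C): Z₂ = −j26.4 Ω
Parallel: Z = Z₁Z₂/(Z₁+Z₂), |Z| = 28.6 Ω, ∠Z = 43.9°

28.6 Ω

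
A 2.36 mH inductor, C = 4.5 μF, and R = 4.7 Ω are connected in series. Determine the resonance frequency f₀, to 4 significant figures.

ω₀ = 1/√(LC) = 1/√(0.00236 × 4.5e-06) = 9704 rad/s
f₀ = ω₀/(2π) = 1.544 kHz

1.544 kHz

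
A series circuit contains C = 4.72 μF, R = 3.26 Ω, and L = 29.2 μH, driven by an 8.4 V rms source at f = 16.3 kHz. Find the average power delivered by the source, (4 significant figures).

ω = 2πf = 102400 rad/s
X_L = ωL = 2.991 Ω
X_C = 1/(ωC) = 2.069 Ω
Net reactance X = X_L − X_C = 0.9219 Ω
Z = 3.260 + j0.9219 Ω
|Z| = √(3.260² + 0.9219²) = 3.388 Ω
∠Z = arctan(0.9219/3.260) = 15.79°
I = V/|Z| = 2.479 A
P = VI cos φ = 8.4 × 2.479 × cos(15.79°) = 20.04 W

20.04 W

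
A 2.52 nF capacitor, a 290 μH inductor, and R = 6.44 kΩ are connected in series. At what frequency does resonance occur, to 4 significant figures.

ω₀ = 1/√(LC) = 1/√(0.00029 × 2.52e-09) = 1.17e+06 rad/s
f₀ = ω₀/(2π) = 186.2 kHz

186.2 kHz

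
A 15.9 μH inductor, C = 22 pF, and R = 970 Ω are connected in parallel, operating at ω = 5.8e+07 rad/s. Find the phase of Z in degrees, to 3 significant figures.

X_L = ωL = 922 Ω
X_C = 1/(ωC) = 784 Ω
Parallel: admittances add. Y = 1/R + 1/(jωL) + jωC
Y = (0.00103 + j0.000192) S
|Y| = 0.00105 S → |Z| = 1/|Y| = 954 Ω, ∠Z = −∠Y = -10.5°

-10.5°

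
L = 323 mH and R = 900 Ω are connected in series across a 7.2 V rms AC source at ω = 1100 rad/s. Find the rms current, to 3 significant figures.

7.44 mA

X_L = ωL = 355 Ω
Z = 900 + j355 Ω
|Z| = √(900² + 355²) = 968 Ω
I = V/|Z| = 7.2/968 = 7.44 mA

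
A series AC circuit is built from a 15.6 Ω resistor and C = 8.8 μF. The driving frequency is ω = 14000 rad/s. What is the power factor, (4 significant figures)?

0.8871

X_C = 1/(ωC) = 8.117 Ω
Z = 15.60 − j8.117 Ω
|Z| = √(15.60² + 8.117²) = 17.59 Ω
∠Z = arctan(-8.117/15.60) = -27.49°
cos φ = cos(-27.49°) = 0.8871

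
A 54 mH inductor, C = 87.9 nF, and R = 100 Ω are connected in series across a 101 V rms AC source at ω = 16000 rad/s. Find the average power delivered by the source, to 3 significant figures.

30.5 W

X_L = ωL = 864 Ω
X_C = 1/(ωC) = 711 Ω
Net reactance X = X_L − X_C = 153 Ω
Z = 100 + j153 Ω
|Z| = √(100² + 153²) = 183 Ω
∠Z = arctan(153/100) = 56.8°
I = V/|Z| = 553 mA
P = VI cos φ = 101 × 0.553 × cos(56.8°) = 30.5 W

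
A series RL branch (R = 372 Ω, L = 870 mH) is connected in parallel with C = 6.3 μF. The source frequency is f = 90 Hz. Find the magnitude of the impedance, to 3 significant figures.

ω = 2πf = 565.5 rad/s
X_L = ωL = 492 Ω
X_C = 1/(ωC) = 281 Ω
Branch 1 (R+jX_L): Z₁ = 372 + j492 Ω, |Z₁| = 617 Ω
Branch 2 (−jX_C): Z₂ = −j281 Ω
Parallel: Z = Z₁Z₂/(Z₁+Z₂), |Z| = 405 Ω, ∠Z = -66.7°

405 Ω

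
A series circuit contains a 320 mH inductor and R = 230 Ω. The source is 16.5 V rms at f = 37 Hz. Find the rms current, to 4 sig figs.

ω = 2πf = 232.5 rad/s
X_L = ωL = 74.39 Ω
Z = 230.0 + j74.39 Ω
|Z| = √(230.0² + 74.39²) = 241.7 Ω
I = V/|Z| = 16.5/241.7 = 68.26 mA

68.26 mA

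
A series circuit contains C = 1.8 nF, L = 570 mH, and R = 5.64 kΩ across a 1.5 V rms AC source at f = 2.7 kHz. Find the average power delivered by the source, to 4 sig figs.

22.48 μW

ω = 2πf = 16960 rad/s
X_L = ωL = 9670 Ω
X_C = 1/(ωC) = 32750 Ω
Net reactance X = X_L − X_C = -23080 Ω
Z = 5640 − j23080 Ω
|Z| = √(5640² + 23080²) = 23760 Ω
∠Z = arctan(-23080/5640) = -76.27°
I = V/|Z| = 63.14 μA
P = VI cos φ = 1.5 × 6.314e-05 × cos(-76.27°) = 22.48 μW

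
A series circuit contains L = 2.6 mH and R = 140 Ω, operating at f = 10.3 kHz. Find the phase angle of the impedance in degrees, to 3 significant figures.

ω = 2πf = 64720 rad/s
X_L = ωL = 168 Ω
Z = 140 + j168 Ω
|Z| = √(140² + 168²) = 219 Ω
∠Z = arctan(168/140) = 50.2°

50.2°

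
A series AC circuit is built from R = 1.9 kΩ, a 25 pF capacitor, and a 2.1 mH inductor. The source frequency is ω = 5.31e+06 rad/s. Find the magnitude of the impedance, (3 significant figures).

4090 Ω

X_L = ωL = 11200 Ω
X_C = 1/(ωC) = 7530 Ω
Net reactance X = X_L − X_C = 3620 Ω
Z = 1900 + j3620 Ω
|Z| = √(1900² + 3620²) = 4090 Ω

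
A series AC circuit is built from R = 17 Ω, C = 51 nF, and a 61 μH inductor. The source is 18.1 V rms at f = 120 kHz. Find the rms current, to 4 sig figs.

ω = 2πf = 754000 rad/s
X_L = ωL = 45.99 Ω
X_C = 1/(ωC) = 26.01 Ω
Net reactance X = X_L − X_C = 19.99 Ω
Z = 17.00 + j19.99 Ω
|Z| = √(17.00² + 19.99²) = 26.24 Ω
I = V/|Z| = 18.1/26.24 = 689.8 mA

689.8 mA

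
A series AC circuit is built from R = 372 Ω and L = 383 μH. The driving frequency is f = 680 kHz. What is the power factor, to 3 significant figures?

0.222

ω = 2πf = 4.273e+06 rad/s
X_L = ωL = 1640 Ω
Z = 372 + j1640 Ω
|Z| = √(372² + 1640²) = 1680 Ω
∠Z = arctan(1640/372) = 77.2°
cos φ = cos(77.2°) = 0.222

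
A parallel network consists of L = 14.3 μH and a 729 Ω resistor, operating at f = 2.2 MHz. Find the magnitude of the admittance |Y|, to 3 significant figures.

5.24 mS

ω = 2πf = 1.382e+07 rad/s
X_L = ωL = 198 Ω
Parallel: admittances add. Y = 1/R + 1/(jωL)
Y = (0.00137 − j0.00506) S
|Y| = 0.00524 S → |Z| = 1/|Y| = 191 Ω, ∠Z = −∠Y = 74.8°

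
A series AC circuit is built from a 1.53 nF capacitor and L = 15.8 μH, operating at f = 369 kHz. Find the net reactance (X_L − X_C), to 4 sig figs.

ω = 2πf = 2.318e+06 rad/s
X_L = ωL = 36.63 Ω
X_C = 1/(ωC) = 281.9 Ω
X = 36.63 − 281.9 = -245.3 Ω

-245.3 Ω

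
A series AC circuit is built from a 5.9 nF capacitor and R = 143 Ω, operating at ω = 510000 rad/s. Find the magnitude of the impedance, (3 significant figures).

X_C = 1/(ωC) = 332 Ω
Z = 143 − j332 Ω
|Z| = √(143² + 332²) = 362 Ω

362 Ω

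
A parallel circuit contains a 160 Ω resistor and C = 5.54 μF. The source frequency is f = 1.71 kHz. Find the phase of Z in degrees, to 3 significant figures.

ω = 2πf = 10740 rad/s
X_C = 1/(ωC) = 16.8 Ω
Parallel: admittances add. Y = 1/R + jωC
Y = (0.00625 + j0.0595) S
|Y| = 0.0599 S → |Z| = 1/|Y| = 16.7 Ω, ∠Z = −∠Y = -84.0°

-84.0°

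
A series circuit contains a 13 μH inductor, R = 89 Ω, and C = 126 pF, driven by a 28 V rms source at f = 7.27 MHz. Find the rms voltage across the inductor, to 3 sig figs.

ω = 2πf = 4.568e+07 rad/s
X_L = ωL = 594 Ω
X_C = 1/(ωC) = 174 Ω
Net reactance X = X_L − X_C = 420 Ω
Z = 89.0 + j420 Ω
|Z| = √(89.0² + 420²) = 429 Ω
I = V/|Z| = 65.2 mA
V_L = I·|Z_L| = 0.0652 × 594 = 38.7 V

38.7 V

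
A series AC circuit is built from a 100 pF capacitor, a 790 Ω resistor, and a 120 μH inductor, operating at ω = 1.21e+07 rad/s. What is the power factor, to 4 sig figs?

X_L = ωL = 1452 Ω
X_C = 1/(ωC) = 826.4 Ω
Net reactance X = X_L − X_C = 625.6 Ω
Z = 790.0 + j625.6 Ω
|Z| = √(790.0² + 625.6²) = 1008 Ω
∠Z = arctan(625.6/790.0) = 38.37°
cos φ = cos(38.37°) = 0.7840

0.7840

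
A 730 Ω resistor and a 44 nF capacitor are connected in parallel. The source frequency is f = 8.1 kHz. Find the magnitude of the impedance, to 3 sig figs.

381 Ω

ω = 2πf = 50890 rad/s
X_C = 1/(ωC) = 447 Ω
Parallel: admittances add. Y = 1/R + jωC
Y = (0.00137 + j0.00224) S
|Y| = 0.00263 S → |Z| = 1/|Y| = 381 Ω, ∠Z = −∠Y = -58.5°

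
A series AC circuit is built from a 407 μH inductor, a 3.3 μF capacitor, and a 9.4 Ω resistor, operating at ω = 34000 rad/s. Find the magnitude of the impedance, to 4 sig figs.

10.61 Ω

X_L = ωL = 13.84 Ω
X_C = 1/(ωC) = 8.913 Ω
Net reactance X = X_L − X_C = 4.925 Ω
Z = 9.400 + j4.925 Ω
|Z| = √(9.400² + 4.925²) = 10.61 Ω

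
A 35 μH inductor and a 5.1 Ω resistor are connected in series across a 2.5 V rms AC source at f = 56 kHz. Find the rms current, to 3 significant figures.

188 mA

ω = 2πf = 351900 rad/s
X_L = ωL = 12.3 Ω
Z = 5.10 + j12.3 Ω
|Z| = √(5.10² + 12.3²) = 13.3 Ω
I = V/|Z| = 2.5/13.3 = 188 mA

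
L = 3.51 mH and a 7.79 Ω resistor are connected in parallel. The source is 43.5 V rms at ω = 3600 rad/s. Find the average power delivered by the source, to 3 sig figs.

243 W

X_L = ωL = 12.6 Ω
Parallel: admittances add. Y = 1/R + 1/(jωL)
Y = (0.128 − j0.0791) S
|Y| = 0.151 S → |Z| = 1/|Y| = 6.63 Ω, ∠Z = −∠Y = 31.7°
I = V/|Z| = 6.56 A
P = VI cos φ = 43.5 × 6.56 × cos(31.7°) = 243 W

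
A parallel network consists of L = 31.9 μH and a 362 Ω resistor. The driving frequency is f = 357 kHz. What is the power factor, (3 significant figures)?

0.194

ω = 2πf = 2.243e+06 rad/s
X_L = ωL = 71.6 Ω
Parallel: admittances add. Y = 1/R + 1/(jωL)
Y = (0.00276 − j0.0140) S
|Y| = 0.0142 S → |Z| = 1/|Y| = 70.2 Ω, ∠Z = −∠Y = 78.8°
cos φ = cos(78.8°) = 0.194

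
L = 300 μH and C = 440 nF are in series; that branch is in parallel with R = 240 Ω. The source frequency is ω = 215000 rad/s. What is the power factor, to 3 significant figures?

0.219

X_L = ωL = 64.5 Ω
X_C = 1/(ωC) = 10.6 Ω
Branch 1: Z₁ = R = 240 Ω
Branch 2 (series LC): Z₂ = j(X_L − X_C) = j53.9 Ω
Parallel: Z = Z₁Z₂/(Z₁+Z₂), |Z| = 52.6 Ω, ∠Z = 77.3°
cos φ = cos(77.3°) = 0.219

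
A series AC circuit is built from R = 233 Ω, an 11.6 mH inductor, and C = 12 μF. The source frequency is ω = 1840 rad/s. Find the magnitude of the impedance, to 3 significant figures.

X_L = ωL = 21.3 Ω
X_C = 1/(ωC) = 45.3 Ω
Net reactance X = X_L − X_C = -23.9 Ω
Z = 233 − j23.9 Ω
|Z| = √(233² + 23.9²) = 234 Ω

234 Ω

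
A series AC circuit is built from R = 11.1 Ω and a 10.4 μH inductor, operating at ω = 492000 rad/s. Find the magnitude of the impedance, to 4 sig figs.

12.22 Ω

X_L = ωL = 5.117 Ω
Z = 11.10 + j5.117 Ω
|Z| = √(11.10² + 5.117²) = 12.22 Ω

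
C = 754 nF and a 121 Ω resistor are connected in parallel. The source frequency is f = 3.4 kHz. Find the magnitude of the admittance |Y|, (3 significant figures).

18.1 mS

ω = 2πf = 21360 rad/s
X_C = 1/(ωC) = 62.1 Ω
Parallel: admittances add. Y = 1/R + jωC
Y = (0.00826 + j0.0161) S
|Y| = 0.0181 S → |Z| = 1/|Y| = 55.2 Ω, ∠Z = −∠Y = -62.8°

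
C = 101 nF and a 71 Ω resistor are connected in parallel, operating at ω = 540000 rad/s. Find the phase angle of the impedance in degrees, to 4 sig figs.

X_C = 1/(ωC) = 18.34 Ω
Parallel: admittances add. Y = 1/R + jωC
Y = (0.01408 + j0.05454) S
|Y| = 0.05633 S → |Z| = 1/|Y| = 17.75 Ω, ∠Z = −∠Y = -75.52°

-75.52°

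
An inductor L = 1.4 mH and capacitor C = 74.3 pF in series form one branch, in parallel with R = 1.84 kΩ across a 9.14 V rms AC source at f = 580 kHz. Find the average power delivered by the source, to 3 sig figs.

ω = 2πf = 3.644e+06 rad/s
X_L = ωL = 5100 Ω
X_C = 1/(ωC) = 3690 Ω
Branch 1: Z₁ = R = 1840 Ω
Branch 2 (series LC): Z₂ = j(X_L − X_C) = j1410 Ω
Parallel: Z = Z₁Z₂/(Z₁+Z₂), |Z| = 1120 Ω, ∠Z = 52.6°
I = V/|Z| = 8.17 mA
P = VI cos φ = 9.14 × 0.00817 × cos(52.6°) = 45.4 mW

45.4 mW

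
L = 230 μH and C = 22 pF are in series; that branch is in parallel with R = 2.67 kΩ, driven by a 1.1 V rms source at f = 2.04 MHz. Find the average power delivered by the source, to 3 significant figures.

ω = 2πf = 1.282e+07 rad/s
X_L = ωL = 2950 Ω
X_C = 1/(ωC) = 3550 Ω
Branch 1: Z₁ = R = 2670 Ω
Branch 2 (series LC): Z₂ = j(X_L − X_C) = −j598 Ω
Parallel: Z = Z₁Z₂/(Z₁+Z₂), |Z| = 584 Ω, ∠Z = -77.4°
I = V/|Z| = 1.88 mA
P = VI cos φ = 1.1 × 0.00188 × cos(-77.4°) = 453 μW

453 μW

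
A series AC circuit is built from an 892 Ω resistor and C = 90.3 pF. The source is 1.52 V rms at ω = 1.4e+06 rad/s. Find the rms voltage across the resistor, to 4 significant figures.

0.1703 V

X_C = 1/(ωC) = 7910 Ω
Z = 892.0 − j7910 Ω
|Z| = √(892.0² + 7910²) = 7960 Ω
I = V/|Z| = 190.9 μA
V_R = I·|Z_R| = 0.0001909 × 892.0 = 0.1703 V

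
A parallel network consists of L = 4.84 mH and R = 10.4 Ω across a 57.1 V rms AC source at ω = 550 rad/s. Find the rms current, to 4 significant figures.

X_L = ωL = 2.662 Ω
Parallel: admittances add. Y = 1/R + 1/(jωL)
Y = (0.09615 − j0.3757) S
|Y| = 0.3878 S → |Z| = 1/|Y| = 2.579 Ω, ∠Z = −∠Y = 75.64°
I = V/|Z| = 57.1/2.579 = 22.14 A

22.14 A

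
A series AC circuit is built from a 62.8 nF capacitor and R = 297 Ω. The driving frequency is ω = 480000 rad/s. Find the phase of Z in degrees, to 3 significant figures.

X_C = 1/(ωC) = 33.2 Ω
Z = 297 − j33.2 Ω
|Z| = √(297² + 33.2²) = 299 Ω
∠Z = arctan(-33.2/297) = -6.37°

-6.37°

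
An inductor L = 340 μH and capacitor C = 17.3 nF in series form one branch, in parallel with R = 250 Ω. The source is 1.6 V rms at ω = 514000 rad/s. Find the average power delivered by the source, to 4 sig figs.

X_L = ωL = 174.8 Ω
X_C = 1/(ωC) = 112.5 Ω
Branch 1: Z₁ = R = 250.0 Ω
Branch 2 (series LC): Z₂ = j(X_L − X_C) = j62.30 Ω
Parallel: Z = Z₁Z₂/(Z₁+Z₂), |Z| = 60.45 Ω, ∠Z = 76.01°
I = V/|Z| = 26.47 mA
P = VI cos φ = 1.6 × 0.02647 × cos(76.01°) = 10.24 mW

10.24 mW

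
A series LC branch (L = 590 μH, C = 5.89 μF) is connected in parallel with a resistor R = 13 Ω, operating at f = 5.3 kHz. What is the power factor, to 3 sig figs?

ω = 2πf = 33300 rad/s
X_L = ωL = 19.6 Ω
X_C = 1/(ωC) = 5.10 Ω
Branch 1: Z₁ = R = 13.0 Ω
Branch 2 (series LC): Z₂ = j(X_L − X_C) = j14.5 Ω
Parallel: Z = Z₁Z₂/(Z₁+Z₂), |Z| = 9.69 Ω, ∠Z = 41.8°
cos φ = cos(41.8°) = 0.746

0.746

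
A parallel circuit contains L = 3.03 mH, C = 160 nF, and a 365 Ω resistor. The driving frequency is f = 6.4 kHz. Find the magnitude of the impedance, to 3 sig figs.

ω = 2πf = 40210 rad/s
X_L = ωL = 122 Ω
X_C = 1/(ωC) = 155 Ω
Parallel: admittances add. Y = 1/R + 1/(jωL) + jωC
Y = (0.00274 − j0.00177) S
|Y| = 0.00326 S → |Z| = 1/|Y| = 306 Ω, ∠Z = −∠Y = 32.9°

306 Ω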